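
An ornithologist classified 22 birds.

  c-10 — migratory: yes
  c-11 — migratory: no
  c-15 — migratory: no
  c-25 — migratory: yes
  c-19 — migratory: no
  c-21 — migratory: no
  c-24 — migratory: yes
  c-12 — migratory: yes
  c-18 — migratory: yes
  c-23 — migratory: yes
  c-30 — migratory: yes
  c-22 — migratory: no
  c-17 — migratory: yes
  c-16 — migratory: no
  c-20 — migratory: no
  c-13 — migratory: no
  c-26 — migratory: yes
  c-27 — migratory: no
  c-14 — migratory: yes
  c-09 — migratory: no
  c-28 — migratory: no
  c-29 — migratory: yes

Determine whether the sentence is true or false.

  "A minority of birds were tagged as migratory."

False

'A minority of birds were tagged as migratory' holds iff |A ∩ B| < |A ∖ B|.
|A| = 22, |A ∩ B| = 11, |A ∖ B| = 11.
11 = 11, so the statement is false.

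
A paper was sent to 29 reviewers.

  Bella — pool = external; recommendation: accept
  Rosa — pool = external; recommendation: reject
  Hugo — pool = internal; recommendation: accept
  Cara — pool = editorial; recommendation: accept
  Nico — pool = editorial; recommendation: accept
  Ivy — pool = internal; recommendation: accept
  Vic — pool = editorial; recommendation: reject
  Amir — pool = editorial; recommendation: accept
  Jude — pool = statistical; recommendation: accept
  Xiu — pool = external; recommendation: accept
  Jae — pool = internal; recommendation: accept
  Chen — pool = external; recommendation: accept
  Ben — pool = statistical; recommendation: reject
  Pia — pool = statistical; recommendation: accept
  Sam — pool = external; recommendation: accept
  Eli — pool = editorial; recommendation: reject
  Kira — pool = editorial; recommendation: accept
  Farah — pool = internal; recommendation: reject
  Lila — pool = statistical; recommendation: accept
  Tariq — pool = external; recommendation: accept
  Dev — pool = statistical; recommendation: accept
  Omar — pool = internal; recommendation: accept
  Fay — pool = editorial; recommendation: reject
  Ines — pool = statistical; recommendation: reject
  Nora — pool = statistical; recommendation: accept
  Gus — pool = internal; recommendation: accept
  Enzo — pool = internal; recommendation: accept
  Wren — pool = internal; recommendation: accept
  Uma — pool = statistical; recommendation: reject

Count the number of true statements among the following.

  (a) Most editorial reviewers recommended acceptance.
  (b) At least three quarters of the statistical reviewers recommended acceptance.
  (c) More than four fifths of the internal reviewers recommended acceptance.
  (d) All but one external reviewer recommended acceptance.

(a) editorial: |A| = 7, |A ∩ B| = 4; needs |A ∩ B| > |A ∖ B| — true.
(b) statistical: |A| = 8, |A ∩ B| = 5; needs |A ∩ B| / |A| ≥ 3/4 — false.
(c) internal: |A| = 8, |A ∩ B| = 7; needs |A ∩ B| / |A| > 4/5 — true.
(d) external: |A| = 6, |A ∩ B| = 5; needs |A ∖ B| = 1 — true.

3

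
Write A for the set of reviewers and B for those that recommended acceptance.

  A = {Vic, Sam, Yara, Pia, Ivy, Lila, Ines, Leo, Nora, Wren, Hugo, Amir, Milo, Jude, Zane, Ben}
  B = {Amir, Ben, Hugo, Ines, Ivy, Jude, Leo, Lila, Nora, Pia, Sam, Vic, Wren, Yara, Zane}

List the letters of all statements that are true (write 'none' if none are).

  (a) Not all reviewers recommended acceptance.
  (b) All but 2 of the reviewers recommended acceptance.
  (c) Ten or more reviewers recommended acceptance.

(a), (c)

|A| = 16, |A ∩ B| = 15, |A ∖ B| = 1.
(a) A ⊄ B (|A ∖ B| ≥ 1): holds.
(b) |A ∖ B| = 2: fails.
(c) |A ∩ B| ≥ 10: holds.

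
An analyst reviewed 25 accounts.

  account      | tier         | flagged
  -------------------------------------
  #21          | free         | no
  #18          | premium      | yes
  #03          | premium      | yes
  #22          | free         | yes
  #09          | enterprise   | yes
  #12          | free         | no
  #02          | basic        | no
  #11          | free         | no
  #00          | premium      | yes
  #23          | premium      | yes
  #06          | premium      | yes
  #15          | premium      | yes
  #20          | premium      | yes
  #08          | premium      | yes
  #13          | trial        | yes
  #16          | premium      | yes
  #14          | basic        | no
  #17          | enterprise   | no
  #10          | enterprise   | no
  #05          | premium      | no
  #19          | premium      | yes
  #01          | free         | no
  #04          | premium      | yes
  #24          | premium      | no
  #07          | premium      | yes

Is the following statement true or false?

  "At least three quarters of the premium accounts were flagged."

Truth condition: |A ∩ B| / |A| ≥ 3/4.
A (the restrictor) = {#18, #03, #00, #23, #06, #15, #20, #08, #16, #05, #19, #04, #24, #07}, |A| = 14.
A ∩ B = {#18, #03, #00, #23, #06, #15, #20, #08, #16, #19, #04, #07}, so |A ∩ B| = 12.
A ∖ B = {#05, #24}, so |A ∖ B| = 2.
|A ∩ B|/|A| = 12/14, so the statement is true.

True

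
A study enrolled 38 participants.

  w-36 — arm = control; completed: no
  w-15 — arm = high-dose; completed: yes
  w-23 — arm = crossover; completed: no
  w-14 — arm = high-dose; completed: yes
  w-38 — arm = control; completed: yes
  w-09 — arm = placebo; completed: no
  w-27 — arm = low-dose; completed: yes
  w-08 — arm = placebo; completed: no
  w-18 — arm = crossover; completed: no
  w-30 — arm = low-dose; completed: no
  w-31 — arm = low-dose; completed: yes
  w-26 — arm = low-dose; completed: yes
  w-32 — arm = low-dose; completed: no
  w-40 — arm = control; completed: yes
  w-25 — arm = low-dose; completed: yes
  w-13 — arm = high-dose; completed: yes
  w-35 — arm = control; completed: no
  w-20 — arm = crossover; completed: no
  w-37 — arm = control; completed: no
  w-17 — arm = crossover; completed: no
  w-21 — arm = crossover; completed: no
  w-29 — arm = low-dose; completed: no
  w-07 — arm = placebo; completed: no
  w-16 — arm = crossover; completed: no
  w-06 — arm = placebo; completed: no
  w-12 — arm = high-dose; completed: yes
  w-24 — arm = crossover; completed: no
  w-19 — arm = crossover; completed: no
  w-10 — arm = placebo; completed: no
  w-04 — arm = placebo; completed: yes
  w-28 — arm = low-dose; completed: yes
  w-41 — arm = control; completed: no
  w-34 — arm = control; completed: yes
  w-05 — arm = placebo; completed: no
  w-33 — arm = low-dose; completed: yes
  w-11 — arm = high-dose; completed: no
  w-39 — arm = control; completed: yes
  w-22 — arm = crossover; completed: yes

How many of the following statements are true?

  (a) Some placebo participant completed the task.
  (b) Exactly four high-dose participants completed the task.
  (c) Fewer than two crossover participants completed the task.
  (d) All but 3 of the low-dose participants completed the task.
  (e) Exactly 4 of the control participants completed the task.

5

(a) placebo: |A| = 7, |A ∩ B| = 1; needs A ∩ B ≠ ∅ (|A ∩ B| ≥ 1) — true.
(b) high-dose: |A| = 5, |A ∩ B| = 4; needs |A ∩ B| = 4 — true.
(c) crossover: |A| = 9, |A ∩ B| = 1; needs |A ∩ B| < 2 — true.
(d) low-dose: |A| = 9, |A ∩ B| = 6; needs |A ∖ B| = 3 — true.
(e) control: |A| = 8, |A ∩ B| = 4; needs |A ∩ B| = 4 — true.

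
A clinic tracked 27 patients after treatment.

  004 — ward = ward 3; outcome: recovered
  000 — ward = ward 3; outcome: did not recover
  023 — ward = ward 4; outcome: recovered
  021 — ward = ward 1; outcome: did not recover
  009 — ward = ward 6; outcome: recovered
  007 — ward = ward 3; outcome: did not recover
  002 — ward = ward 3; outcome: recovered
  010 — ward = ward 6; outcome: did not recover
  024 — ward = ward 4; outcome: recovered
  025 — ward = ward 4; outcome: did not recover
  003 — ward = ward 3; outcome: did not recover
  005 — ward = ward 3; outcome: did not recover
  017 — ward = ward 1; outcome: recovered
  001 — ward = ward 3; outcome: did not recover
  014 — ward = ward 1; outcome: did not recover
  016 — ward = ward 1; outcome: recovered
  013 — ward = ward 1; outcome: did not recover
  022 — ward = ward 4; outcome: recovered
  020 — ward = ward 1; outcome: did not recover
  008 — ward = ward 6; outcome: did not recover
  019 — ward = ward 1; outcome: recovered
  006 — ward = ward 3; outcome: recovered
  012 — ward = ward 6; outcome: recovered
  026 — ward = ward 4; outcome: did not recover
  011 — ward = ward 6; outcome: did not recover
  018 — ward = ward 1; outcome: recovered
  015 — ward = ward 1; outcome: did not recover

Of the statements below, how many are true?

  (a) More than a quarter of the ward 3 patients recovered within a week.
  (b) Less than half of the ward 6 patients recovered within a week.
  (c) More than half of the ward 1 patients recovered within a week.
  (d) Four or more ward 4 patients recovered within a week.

(a) ward 3: |A| = 8, |A ∩ B| = 3; needs |A ∩ B| / |A| > 1/4 — true.
(b) ward 6: |A| = 5, |A ∩ B| = 2; needs |A ∩ B| < |A ∖ B| — true.
(c) ward 1: |A| = 9, |A ∩ B| = 4; needs |A ∩ B| > |A ∖ B| — false.
(d) ward 4: |A| = 5, |A ∩ B| = 3; needs |A ∩ B| ≥ 4 — false.

2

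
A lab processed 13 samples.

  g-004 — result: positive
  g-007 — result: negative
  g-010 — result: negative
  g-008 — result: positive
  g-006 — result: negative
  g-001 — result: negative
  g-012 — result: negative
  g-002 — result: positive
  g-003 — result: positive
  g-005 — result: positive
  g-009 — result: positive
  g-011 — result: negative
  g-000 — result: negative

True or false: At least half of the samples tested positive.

'At least half of the samples tested positive' holds iff |A ∩ B| ≥ |A ∖ B|.
A (the restrictor) = {g-004, g-007, g-010, g-008, g-006, g-001, g-012, g-002, g-003, g-005, g-009, g-011, g-000}, |A| = 13.
A ∩ B = {g-004, g-008, g-002, g-003, g-005, g-009}, so |A ∩ B| = 6.
A ∖ B = {g-007, g-010, g-006, g-001, g-012, g-011, g-000}, so |A ∖ B| = 7.
6 < 7, so the statement is false.

False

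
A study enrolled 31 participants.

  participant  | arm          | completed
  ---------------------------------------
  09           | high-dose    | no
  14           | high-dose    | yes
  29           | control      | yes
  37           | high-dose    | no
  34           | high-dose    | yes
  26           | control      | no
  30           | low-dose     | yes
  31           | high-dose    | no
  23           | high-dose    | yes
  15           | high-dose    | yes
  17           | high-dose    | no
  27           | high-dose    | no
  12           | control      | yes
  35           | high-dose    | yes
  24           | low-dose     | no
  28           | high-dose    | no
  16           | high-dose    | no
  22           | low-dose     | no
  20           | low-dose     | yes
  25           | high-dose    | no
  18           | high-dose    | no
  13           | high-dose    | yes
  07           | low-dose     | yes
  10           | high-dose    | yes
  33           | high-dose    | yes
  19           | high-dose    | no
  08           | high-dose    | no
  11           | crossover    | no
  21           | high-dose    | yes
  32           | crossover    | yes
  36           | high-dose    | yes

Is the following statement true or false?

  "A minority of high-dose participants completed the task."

True

Truth condition: |A ∩ B| < |A ∖ B|.
|A| = 21, |A ∩ B| = 10, |A ∖ B| = 11.
10 < 11, so the statement is true.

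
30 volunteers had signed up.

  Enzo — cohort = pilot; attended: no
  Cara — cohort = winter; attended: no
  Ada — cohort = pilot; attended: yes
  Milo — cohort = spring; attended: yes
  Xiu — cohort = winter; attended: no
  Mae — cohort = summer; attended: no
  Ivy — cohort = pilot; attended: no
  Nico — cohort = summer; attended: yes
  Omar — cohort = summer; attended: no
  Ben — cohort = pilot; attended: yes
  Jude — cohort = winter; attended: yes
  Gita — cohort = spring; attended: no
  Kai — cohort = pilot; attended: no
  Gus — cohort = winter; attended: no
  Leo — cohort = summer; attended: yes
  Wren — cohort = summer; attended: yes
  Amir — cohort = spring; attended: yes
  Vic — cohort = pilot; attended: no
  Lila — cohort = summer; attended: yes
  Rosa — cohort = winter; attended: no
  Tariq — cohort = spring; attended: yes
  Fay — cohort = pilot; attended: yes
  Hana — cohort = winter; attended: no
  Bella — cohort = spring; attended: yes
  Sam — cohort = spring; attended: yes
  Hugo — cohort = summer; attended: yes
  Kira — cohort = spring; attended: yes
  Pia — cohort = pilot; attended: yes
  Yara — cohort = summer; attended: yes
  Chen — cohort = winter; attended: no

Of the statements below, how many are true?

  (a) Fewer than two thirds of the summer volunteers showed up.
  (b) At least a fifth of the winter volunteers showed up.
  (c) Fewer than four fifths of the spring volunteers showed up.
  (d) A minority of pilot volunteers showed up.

0

(a) summer: |A| = 8, |A ∩ B| = 6; needs |A ∩ B| / |A| < 2/3 — false.
(b) winter: |A| = 7, |A ∩ B| = 1; needs |A ∩ B| / |A| ≥ 1/5 — false.
(c) spring: |A| = 7, |A ∩ B| = 6; needs |A ∩ B| / |A| < 4/5 — false.
(d) pilot: |A| = 8, |A ∩ B| = 4; needs |A ∩ B| < |A ∖ B| — false.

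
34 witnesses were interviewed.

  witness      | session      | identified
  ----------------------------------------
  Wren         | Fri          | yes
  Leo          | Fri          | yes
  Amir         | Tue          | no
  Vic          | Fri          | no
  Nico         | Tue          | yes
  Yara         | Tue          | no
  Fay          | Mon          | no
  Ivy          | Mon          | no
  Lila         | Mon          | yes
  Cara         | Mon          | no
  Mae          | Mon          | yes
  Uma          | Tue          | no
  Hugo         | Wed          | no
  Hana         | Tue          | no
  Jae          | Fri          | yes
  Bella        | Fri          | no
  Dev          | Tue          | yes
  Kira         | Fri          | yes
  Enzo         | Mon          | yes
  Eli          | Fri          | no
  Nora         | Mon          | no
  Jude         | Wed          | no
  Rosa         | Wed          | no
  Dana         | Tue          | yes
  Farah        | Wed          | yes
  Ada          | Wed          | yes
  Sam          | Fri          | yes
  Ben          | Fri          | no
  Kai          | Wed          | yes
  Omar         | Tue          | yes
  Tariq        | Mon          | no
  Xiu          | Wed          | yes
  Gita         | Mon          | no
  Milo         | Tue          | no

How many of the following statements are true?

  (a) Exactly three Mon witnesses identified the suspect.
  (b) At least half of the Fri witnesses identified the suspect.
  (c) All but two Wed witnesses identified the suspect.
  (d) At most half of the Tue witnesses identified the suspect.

(a) Mon: |A| = 9, |A ∩ B| = 3; needs |A ∩ B| = 3 — true.
(b) Fri: |A| = 9, |A ∩ B| = 5; needs |A ∩ B| ≥ |A ∖ B| — true.
(c) Wed: |A| = 7, |A ∩ B| = 4; needs |A ∖ B| = 2 — false.
(d) Tue: |A| = 9, |A ∩ B| = 4; needs |A ∩ B| ≤ |A ∖ B| — true.

3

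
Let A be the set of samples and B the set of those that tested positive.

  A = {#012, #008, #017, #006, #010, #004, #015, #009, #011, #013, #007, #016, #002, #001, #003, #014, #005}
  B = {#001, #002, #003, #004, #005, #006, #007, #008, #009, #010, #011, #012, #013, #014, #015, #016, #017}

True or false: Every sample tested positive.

True

The determiner here denotes the relation: A ⊆ B, i.e. every element of A is in B (|A ∖ B| = 0).
|A| = 17, |A ∩ B| = 17, |A ∖ B| = 0.
So the statement is true.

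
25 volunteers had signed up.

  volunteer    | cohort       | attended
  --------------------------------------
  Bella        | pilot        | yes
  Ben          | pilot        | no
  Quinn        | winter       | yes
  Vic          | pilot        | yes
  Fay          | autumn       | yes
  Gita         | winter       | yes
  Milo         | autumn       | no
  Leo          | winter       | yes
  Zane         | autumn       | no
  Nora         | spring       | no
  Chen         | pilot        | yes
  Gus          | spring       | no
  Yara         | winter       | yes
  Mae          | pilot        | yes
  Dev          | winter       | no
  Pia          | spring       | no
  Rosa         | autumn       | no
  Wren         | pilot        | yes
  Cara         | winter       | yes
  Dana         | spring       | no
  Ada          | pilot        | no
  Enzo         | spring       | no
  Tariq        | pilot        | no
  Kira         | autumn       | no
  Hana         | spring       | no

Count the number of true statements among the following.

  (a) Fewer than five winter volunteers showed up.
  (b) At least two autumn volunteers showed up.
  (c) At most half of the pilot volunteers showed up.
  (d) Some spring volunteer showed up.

(a) winter: |A| = 6, |A ∩ B| = 5; needs |A ∩ B| < 5 — false.
(b) autumn: |A| = 5, |A ∩ B| = 1; needs |A ∩ B| ≥ 2 — false.
(c) pilot: |A| = 8, |A ∩ B| = 5; needs |A ∩ B| ≤ |A ∖ B| — false.
(d) spring: |A| = 6, |A ∩ B| = 0; needs A ∩ B ≠ ∅ (|A ∩ B| ≥ 1) — false.

0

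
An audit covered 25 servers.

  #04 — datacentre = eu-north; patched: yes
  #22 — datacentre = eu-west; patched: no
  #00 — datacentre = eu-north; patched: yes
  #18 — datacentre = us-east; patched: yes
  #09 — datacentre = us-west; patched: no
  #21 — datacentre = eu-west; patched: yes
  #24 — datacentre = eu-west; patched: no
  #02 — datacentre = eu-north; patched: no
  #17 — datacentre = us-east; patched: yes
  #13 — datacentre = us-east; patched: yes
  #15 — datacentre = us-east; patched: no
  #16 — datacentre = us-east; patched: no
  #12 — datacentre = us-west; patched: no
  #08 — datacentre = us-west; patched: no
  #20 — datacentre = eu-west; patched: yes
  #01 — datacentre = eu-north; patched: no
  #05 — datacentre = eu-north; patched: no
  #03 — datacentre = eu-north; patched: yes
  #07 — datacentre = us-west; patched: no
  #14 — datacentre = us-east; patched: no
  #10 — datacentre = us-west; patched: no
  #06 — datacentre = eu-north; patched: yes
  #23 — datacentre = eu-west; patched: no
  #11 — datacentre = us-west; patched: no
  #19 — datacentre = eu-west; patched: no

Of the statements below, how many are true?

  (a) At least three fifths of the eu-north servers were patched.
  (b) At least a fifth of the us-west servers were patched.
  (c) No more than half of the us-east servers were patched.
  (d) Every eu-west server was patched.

(a) eu-north: |A| = 7, |A ∩ B| = 4; needs |A ∩ B| / |A| ≥ 3/5 — false.
(b) us-west: |A| = 6, |A ∩ B| = 0; needs |A ∩ B| / |A| ≥ 1/5 — false.
(c) us-east: |A| = 6, |A ∩ B| = 3; needs |A ∩ B| ≤ |A ∖ B| — true.
(d) eu-west: |A| = 6, |A ∩ B| = 2; needs A ⊆ B, i.e. every element of A is in B (|A ∖ B| = 0) — false.

1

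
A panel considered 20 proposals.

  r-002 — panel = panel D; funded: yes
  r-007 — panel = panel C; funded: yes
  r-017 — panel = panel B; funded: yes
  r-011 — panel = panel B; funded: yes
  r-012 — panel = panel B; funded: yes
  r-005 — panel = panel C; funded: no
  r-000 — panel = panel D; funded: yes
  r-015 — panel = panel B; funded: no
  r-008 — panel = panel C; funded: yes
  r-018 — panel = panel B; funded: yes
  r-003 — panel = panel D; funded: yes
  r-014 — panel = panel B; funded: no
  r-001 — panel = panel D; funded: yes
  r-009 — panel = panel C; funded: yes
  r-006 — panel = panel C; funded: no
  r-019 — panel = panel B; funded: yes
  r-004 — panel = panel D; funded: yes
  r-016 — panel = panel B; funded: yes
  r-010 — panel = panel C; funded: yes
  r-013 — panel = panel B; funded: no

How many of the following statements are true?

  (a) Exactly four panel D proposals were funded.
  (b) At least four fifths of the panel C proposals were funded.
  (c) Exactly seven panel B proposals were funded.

0

(a) panel D: |A| = 5, |A ∩ B| = 5; needs |A ∩ B| = 4 — false.
(b) panel C: |A| = 6, |A ∩ B| = 4; needs |A ∩ B| / |A| ≥ 4/5 — false.
(c) panel B: |A| = 9, |A ∩ B| = 6; needs |A ∩ B| = 7 — false.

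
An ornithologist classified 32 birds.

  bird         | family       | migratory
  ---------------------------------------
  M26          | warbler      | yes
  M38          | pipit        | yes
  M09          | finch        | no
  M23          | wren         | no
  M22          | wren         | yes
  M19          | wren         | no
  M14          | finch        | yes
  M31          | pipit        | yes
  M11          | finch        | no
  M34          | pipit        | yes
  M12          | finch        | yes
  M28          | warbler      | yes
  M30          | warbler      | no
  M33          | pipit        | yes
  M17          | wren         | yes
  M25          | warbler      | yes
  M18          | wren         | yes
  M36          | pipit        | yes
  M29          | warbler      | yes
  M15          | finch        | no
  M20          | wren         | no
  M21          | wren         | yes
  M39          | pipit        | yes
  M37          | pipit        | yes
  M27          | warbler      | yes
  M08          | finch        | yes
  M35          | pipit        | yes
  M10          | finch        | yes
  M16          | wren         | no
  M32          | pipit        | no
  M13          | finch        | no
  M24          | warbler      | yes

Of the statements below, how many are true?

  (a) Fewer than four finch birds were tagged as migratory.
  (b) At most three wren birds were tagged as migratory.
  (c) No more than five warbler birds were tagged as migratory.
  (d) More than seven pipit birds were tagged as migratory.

(a) finch: |A| = 8, |A ∩ B| = 4; needs |A ∩ B| < 4 — false.
(b) wren: |A| = 8, |A ∩ B| = 4; needs |A ∩ B| ≤ 3 — false.
(c) warbler: |A| = 7, |A ∩ B| = 6; needs |A ∩ B| ≤ 5 — false.
(d) pipit: |A| = 9, |A ∩ B| = 8; needs |A ∩ B| > 7 — true.

1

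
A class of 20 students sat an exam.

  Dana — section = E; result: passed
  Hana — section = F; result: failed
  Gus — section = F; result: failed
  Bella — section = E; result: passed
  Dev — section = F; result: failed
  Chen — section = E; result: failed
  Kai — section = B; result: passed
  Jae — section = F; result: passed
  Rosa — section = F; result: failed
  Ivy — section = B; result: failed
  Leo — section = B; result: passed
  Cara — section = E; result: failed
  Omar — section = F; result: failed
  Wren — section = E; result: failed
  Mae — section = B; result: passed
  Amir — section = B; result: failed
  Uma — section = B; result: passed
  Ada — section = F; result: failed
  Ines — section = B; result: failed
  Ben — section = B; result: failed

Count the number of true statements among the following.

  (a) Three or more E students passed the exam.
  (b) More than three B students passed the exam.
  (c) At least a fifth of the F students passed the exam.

(a) E: |A| = 5, |A ∩ B| = 2; needs |A ∩ B| ≥ 3 — false.
(b) B: |A| = 8, |A ∩ B| = 4; needs |A ∩ B| > 3 — true.
(c) F: |A| = 7, |A ∩ B| = 1; needs |A ∩ B| / |A| ≥ 1/5 — false.

1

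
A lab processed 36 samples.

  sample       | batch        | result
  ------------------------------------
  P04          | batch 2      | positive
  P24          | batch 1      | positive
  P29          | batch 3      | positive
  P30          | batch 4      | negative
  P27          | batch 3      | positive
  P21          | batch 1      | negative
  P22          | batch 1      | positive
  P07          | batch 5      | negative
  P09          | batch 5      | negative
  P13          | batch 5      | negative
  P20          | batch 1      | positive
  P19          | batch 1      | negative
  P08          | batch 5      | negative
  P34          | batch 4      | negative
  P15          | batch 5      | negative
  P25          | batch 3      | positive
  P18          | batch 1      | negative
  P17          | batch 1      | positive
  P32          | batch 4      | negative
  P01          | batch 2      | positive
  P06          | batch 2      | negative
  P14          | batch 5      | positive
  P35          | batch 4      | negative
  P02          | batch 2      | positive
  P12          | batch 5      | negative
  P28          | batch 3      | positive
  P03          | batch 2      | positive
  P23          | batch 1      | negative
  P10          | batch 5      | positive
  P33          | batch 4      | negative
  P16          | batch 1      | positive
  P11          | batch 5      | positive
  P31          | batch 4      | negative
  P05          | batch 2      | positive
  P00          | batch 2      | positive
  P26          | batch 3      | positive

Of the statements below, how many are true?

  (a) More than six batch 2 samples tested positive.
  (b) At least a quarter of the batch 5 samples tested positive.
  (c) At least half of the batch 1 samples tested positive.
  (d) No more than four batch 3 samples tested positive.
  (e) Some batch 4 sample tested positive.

2

(a) batch 2: |A| = 7, |A ∩ B| = 6; needs |A ∩ B| > 6 — false.
(b) batch 5: |A| = 9, |A ∩ B| = 3; needs |A ∩ B| / |A| ≥ 1/4 — true.
(c) batch 1: |A| = 9, |A ∩ B| = 5; needs |A ∩ B| ≥ |A ∖ B| — true.
(d) batch 3: |A| = 5, |A ∩ B| = 5; needs |A ∩ B| ≤ 4 — false.
(e) batch 4: |A| = 6, |A ∩ B| = 0; needs A ∩ B ≠ ∅ (|A ∩ B| ≥ 1) — false.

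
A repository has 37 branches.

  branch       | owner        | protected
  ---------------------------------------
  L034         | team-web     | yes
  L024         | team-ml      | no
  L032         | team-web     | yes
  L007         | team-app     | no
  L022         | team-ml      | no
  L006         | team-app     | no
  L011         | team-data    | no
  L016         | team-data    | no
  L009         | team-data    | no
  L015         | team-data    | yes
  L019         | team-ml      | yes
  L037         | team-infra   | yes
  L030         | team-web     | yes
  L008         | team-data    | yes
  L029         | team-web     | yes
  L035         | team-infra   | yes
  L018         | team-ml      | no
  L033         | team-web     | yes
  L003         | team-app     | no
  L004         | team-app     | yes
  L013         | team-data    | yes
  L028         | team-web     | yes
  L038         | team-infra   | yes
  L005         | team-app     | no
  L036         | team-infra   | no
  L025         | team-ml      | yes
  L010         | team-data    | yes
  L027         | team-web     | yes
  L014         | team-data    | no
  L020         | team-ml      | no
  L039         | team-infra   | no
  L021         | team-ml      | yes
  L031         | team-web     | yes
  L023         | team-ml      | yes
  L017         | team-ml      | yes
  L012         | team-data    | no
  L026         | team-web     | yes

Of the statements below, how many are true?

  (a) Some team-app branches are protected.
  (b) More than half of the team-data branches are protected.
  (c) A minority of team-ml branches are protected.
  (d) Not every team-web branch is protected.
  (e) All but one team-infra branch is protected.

(a) team-app: |A| = 5, |A ∩ B| = 1; needs A ∩ B ≠ ∅ (|A ∩ B| ≥ 1) — true.
(b) team-data: |A| = 9, |A ∩ B| = 4; needs |A ∩ B| > |A ∖ B| — false.
(c) team-ml: |A| = 9, |A ∩ B| = 5; needs |A ∩ B| < |A ∖ B| — false.
(d) team-web: |A| = 9, |A ∩ B| = 9; needs A ⊄ B (|A ∖ B| ≥ 1) — false.
(e) team-infra: |A| = 5, |A ∩ B| = 3; needs |A ∖ B| = 1 — false.

1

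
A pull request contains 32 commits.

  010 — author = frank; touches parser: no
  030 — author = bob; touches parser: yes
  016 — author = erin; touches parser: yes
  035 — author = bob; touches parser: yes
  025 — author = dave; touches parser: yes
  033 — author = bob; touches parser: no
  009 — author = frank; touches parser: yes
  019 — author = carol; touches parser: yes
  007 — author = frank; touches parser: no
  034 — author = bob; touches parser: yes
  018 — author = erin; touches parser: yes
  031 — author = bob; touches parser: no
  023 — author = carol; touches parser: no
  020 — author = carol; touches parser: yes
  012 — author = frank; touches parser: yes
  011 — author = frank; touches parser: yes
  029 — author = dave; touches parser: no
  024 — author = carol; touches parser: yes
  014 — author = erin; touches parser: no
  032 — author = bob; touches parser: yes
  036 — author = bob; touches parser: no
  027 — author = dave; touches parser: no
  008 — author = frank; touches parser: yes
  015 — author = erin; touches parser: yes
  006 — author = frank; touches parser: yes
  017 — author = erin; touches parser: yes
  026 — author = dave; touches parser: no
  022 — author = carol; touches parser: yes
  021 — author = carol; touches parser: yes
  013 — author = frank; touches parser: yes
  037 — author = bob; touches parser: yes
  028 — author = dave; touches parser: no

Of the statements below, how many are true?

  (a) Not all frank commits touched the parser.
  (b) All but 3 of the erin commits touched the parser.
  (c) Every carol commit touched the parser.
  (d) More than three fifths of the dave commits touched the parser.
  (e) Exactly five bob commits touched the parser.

2

(a) frank: |A| = 8, |A ∩ B| = 6; needs A ⊄ B (|A ∖ B| ≥ 1) — true.
(b) erin: |A| = 5, |A ∩ B| = 4; needs |A ∖ B| = 3 — false.
(c) carol: |A| = 6, |A ∩ B| = 5; needs A ⊆ B, i.e. every element of A is in B (|A ∖ B| = 0) — false.
(d) dave: |A| = 5, |A ∩ B| = 1; needs |A ∩ B| / |A| > 3/5 — false.
(e) bob: |A| = 8, |A ∩ B| = 5; needs |A ∩ B| = 5 — true.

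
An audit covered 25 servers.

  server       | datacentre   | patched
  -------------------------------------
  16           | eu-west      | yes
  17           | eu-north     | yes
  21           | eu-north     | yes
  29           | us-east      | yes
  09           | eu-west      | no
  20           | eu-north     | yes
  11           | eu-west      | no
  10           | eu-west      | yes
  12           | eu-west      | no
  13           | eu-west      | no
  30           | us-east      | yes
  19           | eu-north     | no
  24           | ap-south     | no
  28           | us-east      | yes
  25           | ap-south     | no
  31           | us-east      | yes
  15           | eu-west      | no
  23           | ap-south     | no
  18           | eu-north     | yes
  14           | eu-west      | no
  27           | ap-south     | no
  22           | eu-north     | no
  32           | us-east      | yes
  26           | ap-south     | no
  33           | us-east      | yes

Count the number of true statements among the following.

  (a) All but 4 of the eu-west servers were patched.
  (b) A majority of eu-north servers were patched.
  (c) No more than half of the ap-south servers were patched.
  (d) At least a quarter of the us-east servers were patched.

(a) eu-west: |A| = 8, |A ∩ B| = 2; needs |A ∖ B| = 4 — false.
(b) eu-north: |A| = 6, |A ∩ B| = 4; needs |A ∩ B| > |A ∖ B| — true.
(c) ap-south: |A| = 5, |A ∩ B| = 0; needs |A ∩ B| ≤ |A ∖ B| — true.
(d) us-east: |A| = 6, |A ∩ B| = 6; needs |A ∩ B| / |A| ≥ 1/4 — true.

3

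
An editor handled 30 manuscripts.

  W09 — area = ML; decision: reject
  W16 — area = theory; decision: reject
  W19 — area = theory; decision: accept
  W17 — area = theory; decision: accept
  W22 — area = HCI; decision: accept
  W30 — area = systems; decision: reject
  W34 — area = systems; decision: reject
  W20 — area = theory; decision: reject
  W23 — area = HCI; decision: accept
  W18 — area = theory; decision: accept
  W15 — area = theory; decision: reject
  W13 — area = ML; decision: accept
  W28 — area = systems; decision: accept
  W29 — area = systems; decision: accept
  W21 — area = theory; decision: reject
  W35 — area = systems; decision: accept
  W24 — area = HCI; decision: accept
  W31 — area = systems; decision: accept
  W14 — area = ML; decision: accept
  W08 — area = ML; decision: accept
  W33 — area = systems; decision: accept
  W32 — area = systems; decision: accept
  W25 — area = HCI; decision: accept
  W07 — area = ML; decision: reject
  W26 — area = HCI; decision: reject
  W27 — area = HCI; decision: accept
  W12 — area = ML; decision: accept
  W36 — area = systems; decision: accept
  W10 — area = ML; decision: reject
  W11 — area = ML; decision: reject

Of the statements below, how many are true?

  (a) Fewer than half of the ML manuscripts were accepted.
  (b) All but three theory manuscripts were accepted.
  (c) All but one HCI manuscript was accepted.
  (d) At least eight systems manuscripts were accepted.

(a) ML: |A| = 8, |A ∩ B| = 4; needs |A ∩ B| < |A ∖ B| — false.
(b) theory: |A| = 7, |A ∩ B| = 3; needs |A ∖ B| = 3 — false.
(c) HCI: |A| = 6, |A ∩ B| = 5; needs |A ∖ B| = 1 — true.
(d) systems: |A| = 9, |A ∩ B| = 7; needs |A ∩ B| ≥ 8 — false.

1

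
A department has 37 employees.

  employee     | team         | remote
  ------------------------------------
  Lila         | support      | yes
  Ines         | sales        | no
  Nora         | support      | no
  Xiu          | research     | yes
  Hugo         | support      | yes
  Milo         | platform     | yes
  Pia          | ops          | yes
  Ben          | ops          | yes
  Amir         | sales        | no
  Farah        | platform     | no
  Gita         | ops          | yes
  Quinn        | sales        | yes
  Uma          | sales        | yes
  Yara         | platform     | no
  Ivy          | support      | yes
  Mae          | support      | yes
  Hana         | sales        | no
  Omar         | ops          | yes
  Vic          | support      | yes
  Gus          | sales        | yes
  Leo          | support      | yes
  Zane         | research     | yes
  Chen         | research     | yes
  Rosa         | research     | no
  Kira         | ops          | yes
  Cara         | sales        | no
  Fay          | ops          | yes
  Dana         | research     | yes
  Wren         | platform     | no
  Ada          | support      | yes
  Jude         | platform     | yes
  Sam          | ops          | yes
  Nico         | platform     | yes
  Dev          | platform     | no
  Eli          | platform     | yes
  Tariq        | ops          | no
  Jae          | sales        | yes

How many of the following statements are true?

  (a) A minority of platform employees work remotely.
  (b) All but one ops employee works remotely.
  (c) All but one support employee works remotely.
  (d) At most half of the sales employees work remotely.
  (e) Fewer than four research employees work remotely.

(a) platform: |A| = 8, |A ∩ B| = 4; needs |A ∩ B| < |A ∖ B| — false.
(b) ops: |A| = 8, |A ∩ B| = 7; needs |A ∖ B| = 1 — true.
(c) support: |A| = 8, |A ∩ B| = 7; needs |A ∖ B| = 1 — true.
(d) sales: |A| = 8, |A ∩ B| = 4; needs |A ∩ B| ≤ |A ∖ B| — true.
(e) research: |A| = 5, |A ∩ B| = 4; needs |A ∩ B| < 4 — false.

3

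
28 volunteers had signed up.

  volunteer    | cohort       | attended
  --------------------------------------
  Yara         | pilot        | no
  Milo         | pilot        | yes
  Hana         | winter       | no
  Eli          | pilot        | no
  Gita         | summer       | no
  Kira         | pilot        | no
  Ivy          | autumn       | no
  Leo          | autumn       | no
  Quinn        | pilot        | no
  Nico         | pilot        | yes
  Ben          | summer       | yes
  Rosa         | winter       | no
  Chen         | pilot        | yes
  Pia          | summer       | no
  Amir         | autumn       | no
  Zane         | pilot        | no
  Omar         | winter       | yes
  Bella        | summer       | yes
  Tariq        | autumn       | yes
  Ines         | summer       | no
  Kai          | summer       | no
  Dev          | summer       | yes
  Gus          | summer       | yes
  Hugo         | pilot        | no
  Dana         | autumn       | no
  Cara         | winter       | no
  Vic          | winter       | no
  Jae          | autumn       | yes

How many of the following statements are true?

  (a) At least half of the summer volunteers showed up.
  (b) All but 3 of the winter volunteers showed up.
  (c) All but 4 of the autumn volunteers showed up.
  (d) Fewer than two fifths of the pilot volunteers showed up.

(a) summer: |A| = 8, |A ∩ B| = 4; needs |A ∩ B| ≥ |A ∖ B| — true.
(b) winter: |A| = 5, |A ∩ B| = 1; needs |A ∖ B| = 3 — false.
(c) autumn: |A| = 6, |A ∩ B| = 2; needs |A ∖ B| = 4 — true.
(d) pilot: |A| = 9, |A ∩ B| = 3; needs |A ∩ B| / |A| < 2/5 — true.

3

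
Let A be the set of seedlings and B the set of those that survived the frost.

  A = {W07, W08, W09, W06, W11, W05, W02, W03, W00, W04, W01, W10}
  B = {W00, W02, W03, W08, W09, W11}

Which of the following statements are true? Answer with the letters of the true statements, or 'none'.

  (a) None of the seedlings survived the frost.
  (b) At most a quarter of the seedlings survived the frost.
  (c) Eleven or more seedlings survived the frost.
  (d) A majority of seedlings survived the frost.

none

|A| = 12, |A ∩ B| = 6, |A ∖ B| = 6.
(a) A ∩ B = ∅ (|A ∩ B| = 0): fails.
(b) |A ∩ B| / |A| ≤ 1/4: fails.
(c) |A ∩ B| ≥ 11: fails.
(d) |A ∩ B| > |A ∖ B|: fails.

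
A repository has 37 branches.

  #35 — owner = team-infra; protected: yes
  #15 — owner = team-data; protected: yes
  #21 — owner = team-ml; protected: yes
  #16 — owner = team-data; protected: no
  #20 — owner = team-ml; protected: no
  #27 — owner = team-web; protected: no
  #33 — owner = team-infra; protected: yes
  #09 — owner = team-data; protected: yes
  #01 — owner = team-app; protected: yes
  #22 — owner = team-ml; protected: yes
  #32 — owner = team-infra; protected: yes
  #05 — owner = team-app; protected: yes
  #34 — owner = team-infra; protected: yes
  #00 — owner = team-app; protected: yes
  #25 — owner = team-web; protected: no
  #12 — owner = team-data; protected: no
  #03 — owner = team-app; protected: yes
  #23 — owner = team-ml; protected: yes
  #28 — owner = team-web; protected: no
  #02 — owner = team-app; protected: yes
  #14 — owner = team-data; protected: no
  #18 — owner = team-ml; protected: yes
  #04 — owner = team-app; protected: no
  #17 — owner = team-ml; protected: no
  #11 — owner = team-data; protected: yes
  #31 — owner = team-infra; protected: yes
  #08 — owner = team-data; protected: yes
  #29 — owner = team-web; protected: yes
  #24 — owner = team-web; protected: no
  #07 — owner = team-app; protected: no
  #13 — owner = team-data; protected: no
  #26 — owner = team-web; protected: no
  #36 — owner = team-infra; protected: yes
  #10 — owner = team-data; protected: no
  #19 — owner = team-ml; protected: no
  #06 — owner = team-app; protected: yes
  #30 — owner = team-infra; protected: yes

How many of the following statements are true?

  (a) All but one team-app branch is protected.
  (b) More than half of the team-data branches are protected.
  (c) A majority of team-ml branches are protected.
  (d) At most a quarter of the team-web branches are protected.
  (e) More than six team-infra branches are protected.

3

(a) team-app: |A| = 8, |A ∩ B| = 6; needs |A ∖ B| = 1 — false.
(b) team-data: |A| = 9, |A ∩ B| = 4; needs |A ∩ B| > |A ∖ B| — false.
(c) team-ml: |A| = 7, |A ∩ B| = 4; needs |A ∩ B| > |A ∖ B| — true.
(d) team-web: |A| = 6, |A ∩ B| = 1; needs |A ∩ B| / |A| ≤ 1/4 — true.
(e) team-infra: |A| = 7, |A ∩ B| = 7; needs |A ∩ B| > 6 — true.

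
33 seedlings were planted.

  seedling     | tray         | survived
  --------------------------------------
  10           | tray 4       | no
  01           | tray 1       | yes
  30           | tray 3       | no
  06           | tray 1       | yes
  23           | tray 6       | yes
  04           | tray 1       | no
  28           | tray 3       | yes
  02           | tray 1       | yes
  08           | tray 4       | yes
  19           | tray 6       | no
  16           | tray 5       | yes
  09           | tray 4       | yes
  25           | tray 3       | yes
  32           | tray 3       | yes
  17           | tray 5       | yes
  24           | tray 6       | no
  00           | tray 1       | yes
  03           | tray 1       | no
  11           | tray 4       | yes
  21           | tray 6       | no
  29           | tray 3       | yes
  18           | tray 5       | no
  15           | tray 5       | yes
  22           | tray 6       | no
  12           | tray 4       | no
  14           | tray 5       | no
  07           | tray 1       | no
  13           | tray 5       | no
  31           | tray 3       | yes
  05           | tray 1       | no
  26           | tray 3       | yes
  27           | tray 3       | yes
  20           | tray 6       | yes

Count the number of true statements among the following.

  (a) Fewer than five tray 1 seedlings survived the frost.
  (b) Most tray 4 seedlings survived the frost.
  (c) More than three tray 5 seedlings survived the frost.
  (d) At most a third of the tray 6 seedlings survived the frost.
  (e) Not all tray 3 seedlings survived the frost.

(a) tray 1: |A| = 8, |A ∩ B| = 4; needs |A ∩ B| < 5 — true.
(b) tray 4: |A| = 5, |A ∩ B| = 3; needs |A ∩ B| > |A ∖ B| — true.
(c) tray 5: |A| = 6, |A ∩ B| = 3; needs |A ∩ B| > 3 — false.
(d) tray 6: |A| = 6, |A ∩ B| = 2; needs |A ∩ B| / |A| ≤ 1/3 — true.
(e) tray 3: |A| = 8, |A ∩ B| = 7; needs A ⊄ B (|A ∖ B| ≥ 1) — true.

4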